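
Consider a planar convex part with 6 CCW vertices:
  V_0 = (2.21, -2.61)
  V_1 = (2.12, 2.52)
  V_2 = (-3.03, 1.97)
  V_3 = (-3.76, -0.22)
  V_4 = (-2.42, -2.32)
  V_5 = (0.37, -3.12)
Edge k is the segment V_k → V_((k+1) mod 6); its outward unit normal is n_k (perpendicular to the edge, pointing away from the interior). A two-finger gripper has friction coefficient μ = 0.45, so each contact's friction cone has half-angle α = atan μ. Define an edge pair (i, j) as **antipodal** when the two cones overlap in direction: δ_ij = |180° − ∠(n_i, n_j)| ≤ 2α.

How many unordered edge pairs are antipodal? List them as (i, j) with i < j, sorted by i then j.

α = atan 0.45 = 24.23°;  2α = 48.46°
n_0 = (+0.9998, +0.0175)
n_1 = (-0.1062, +0.9943)
n_2 = (-0.9487, +0.3162)
n_3 = (-0.8430, -0.5379)
n_4 = (-0.2756, -0.9613)
n_5 = (+0.2671, -0.9637)
  (0,1): δ = 84.91°  ·
  (0,2): δ = 19.44°  ✓
  (0,3): δ = 31.54°  ✓
  (0,4): δ = 73.00°  ·
  (0,5): δ = 104.49°  ·
  (1,2): δ = 114.53°  ·
  (1,3): δ = 63.55°  ·
  (1,4): δ = 22.10°  ✓
  (1,5): δ = 9.40°  ✓
  (2,3): δ = 129.02°  ·
  (2,4): δ = 87.56°  ·
  (2,5): δ = 56.07°  ·
  (3,4): δ = 138.54°  ·
  (3,5): δ = 107.05°  ·
  (4,5): δ = 148.51°  ·
antipodal pairs: 4

count = 4; pairs: (0,2), (0,3), (1,4), (1,5)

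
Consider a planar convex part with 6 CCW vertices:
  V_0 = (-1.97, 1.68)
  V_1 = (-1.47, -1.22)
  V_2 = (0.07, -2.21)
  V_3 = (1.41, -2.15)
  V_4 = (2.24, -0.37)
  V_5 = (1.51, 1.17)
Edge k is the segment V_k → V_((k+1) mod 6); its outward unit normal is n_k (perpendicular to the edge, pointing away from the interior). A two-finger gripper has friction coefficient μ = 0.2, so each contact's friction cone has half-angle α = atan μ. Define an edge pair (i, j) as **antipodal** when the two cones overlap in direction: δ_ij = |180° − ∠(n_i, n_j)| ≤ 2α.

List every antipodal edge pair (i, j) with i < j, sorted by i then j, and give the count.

α = atan 0.2 = 11.31°;  2α = 22.62°
n_0 = (-0.9855, -0.1699)
n_1 = (-0.5408, -0.8412)
n_2 = (+0.0447, -0.9990)
n_3 = (+0.9063, -0.4226)
n_4 = (+0.9036, +0.4283)
n_5 = (+0.1450, +0.9894)
  (0,1): δ = 132.52°  ·
  (0,2): δ = 97.22°  ·
  (0,3): δ = 34.78°  ·
  (0,4): δ = 15.58°  ✓
  (0,5): δ = 71.88°  ·
  (1,2): δ = 144.70°  ·
  (1,3): δ = 82.26°  ·
  (1,4): δ = 31.90°  ·
  (1,5): δ = 24.40°  ·
  (2,3): δ = 117.56°  ·
  (2,4): δ = 67.20°  ·
  (2,5): δ = 10.90°  ✓
  (3,4): δ = 129.64°  ·
  (3,5): δ = 73.34°  ·
  (4,5): δ = 123.70°  ·
antipodal pairs: 2

count = 2; pairs: (0,4), (2,5)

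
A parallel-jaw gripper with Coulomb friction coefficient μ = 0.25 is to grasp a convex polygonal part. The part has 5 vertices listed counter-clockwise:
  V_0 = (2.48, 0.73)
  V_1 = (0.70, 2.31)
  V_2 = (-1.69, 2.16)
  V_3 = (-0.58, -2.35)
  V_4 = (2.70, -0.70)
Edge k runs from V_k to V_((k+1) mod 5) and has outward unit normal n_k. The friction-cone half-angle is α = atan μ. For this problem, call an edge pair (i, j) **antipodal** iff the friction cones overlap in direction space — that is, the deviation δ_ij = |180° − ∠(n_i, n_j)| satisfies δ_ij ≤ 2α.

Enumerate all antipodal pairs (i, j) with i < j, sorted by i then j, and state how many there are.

α = atan 0.25 = 14.04°;  2α = 28.07°
n_0 = (+0.6638, +0.7479)
n_1 = (-0.0626, +0.9980)
n_2 = (-0.9710, -0.2390)
n_3 = (+0.4494, -0.8933)
n_4 = (+0.9884, +0.1521)
  (0,1): δ = 134.82°  ·
  (0,2): δ = 34.58°  ·
  (0,3): δ = 68.30°  ·
  (0,4): δ = 140.34°  ·
  (1,2): δ = 79.76°  ·
  (1,3): δ = 23.11°  ✓
  (1,4): δ = 95.15°  ·
  (2,3): δ = 77.12°  ·
  (2,4): δ = 5.08°  ✓
  (3,4): δ = 107.96°  ·
antipodal pairs: 2

count = 2; pairs: (1,3), (2,4)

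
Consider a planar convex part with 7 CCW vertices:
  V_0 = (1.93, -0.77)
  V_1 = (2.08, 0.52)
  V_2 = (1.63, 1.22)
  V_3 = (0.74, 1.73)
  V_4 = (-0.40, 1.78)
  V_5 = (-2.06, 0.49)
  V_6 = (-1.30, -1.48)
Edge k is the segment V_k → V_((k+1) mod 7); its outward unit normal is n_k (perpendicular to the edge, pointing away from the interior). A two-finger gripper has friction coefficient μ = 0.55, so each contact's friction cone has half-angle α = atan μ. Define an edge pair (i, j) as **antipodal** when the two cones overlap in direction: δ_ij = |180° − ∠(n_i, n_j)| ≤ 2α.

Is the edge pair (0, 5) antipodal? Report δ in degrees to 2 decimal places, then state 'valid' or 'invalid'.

δ = 27.73°, valid

α = atan 0.55 = 28.81°;  2α = 57.62°
edge 0: e_0 = (+0.15, +1.29);  n_0 = (+0.9933, -0.1155)
edge 5: e_5 = (+0.76, -1.97);  n_5 = (-0.9330, -0.3599)
∠(n_0, n_5) = 152.27°
δ = |180° − 152.27°| = 27.73°
27.73° ≤ 2α = 57.62°  →  valid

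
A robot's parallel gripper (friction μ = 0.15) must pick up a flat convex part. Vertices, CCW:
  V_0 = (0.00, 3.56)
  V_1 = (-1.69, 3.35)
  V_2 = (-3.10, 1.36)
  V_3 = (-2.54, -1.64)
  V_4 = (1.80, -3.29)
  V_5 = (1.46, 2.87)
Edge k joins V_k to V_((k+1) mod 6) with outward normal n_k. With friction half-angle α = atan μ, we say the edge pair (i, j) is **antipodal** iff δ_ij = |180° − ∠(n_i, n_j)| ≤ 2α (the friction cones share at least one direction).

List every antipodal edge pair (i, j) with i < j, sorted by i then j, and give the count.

count = 2; pairs: (2,4), (3,5)

α = atan 0.15 = 8.53°;  2α = 17.06°
n_0 = (-0.1233, +0.9924)
n_1 = (-0.8159, +0.5781)
n_2 = (-0.9830, -0.1835)
n_3 = (-0.3554, -0.9347)
n_4 = (+0.9985, +0.0551)
n_5 = (+0.4273, +0.9041)
  (0,1): δ = 132.40°  ·
  (0,2): δ = 86.51°  ·
  (0,3): δ = 27.90°  ·
  (0,4): δ = 86.08°  ·
  (0,5): δ = 147.62°  ·
  (1,2): δ = 134.11°  ·
  (1,3): δ = 75.50°  ·
  (1,4): δ = 38.48°  ·
  (1,5): δ = 100.02°  ·
  (2,3): δ = 121.39°  ·
  (2,4): δ = 7.41°  ✓
  (2,5): δ = 54.13°  ·
  (3,4): δ = 66.02°  ·
  (3,5): δ = 4.48°  ✓
  (4,5): δ = 118.45°  ·
antipodal pairs: 2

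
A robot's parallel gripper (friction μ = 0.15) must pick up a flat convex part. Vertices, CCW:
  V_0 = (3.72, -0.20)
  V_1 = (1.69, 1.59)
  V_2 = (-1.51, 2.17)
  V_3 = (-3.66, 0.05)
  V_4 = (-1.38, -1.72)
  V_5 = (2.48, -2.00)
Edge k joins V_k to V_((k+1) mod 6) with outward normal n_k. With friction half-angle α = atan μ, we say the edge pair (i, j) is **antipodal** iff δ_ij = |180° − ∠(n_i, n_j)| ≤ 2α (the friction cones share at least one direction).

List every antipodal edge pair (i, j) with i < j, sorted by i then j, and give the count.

α = atan 0.15 = 8.53°;  2α = 17.06°
n_0 = (+0.6614, +0.7501)
n_1 = (+0.1783, +0.9840)
n_2 = (-0.7021, +0.7121)
n_3 = (-0.6132, -0.7899)
n_4 = (-0.0723, -0.9974)
n_5 = (+0.8235, -0.5673)
  (0,1): δ = 148.87°  ·
  (0,2): δ = 94.00°  ·
  (0,3): δ = 3.58°  ✓
  (0,4): δ = 37.26°  ·
  (0,5): δ = 96.84°  ·
  (1,2): δ = 125.13°  ·
  (1,3): δ = 27.55°  ·
  (1,4): δ = 6.12°  ✓
  (1,5): δ = 65.71°  ·
  (2,3): δ = 82.42°  ·
  (2,4): δ = 48.75°  ·
  (2,5): δ = 10.84°  ✓
  (3,4): δ = 146.33°  ·
  (3,5): δ = 86.74°  ·
  (4,5): δ = 120.41°  ·
antipodal pairs: 3

count = 3; pairs: (0,3), (1,4), (2,5)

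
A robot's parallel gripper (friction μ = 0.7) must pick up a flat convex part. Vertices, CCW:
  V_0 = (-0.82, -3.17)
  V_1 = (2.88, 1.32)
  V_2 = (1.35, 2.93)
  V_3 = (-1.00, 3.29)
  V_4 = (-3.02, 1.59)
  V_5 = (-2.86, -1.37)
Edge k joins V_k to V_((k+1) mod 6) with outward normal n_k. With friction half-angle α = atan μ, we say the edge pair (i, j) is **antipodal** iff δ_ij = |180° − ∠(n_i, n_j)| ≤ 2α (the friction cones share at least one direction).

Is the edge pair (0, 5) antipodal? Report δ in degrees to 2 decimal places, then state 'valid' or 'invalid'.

δ = 88.07°, invalid

α = atan 0.7 = 34.99°;  2α = 69.98°
edge 0: e_0 = (+3.70, +4.49);  n_0 = (+0.7717, -0.6359)
edge 5: e_5 = (+2.04, -1.80);  n_5 = (-0.6616, -0.7498)
∠(n_0, n_5) = 91.93°
δ = |180° − 91.93°| = 88.07°
88.07° > 2α = 69.98°  →  invalid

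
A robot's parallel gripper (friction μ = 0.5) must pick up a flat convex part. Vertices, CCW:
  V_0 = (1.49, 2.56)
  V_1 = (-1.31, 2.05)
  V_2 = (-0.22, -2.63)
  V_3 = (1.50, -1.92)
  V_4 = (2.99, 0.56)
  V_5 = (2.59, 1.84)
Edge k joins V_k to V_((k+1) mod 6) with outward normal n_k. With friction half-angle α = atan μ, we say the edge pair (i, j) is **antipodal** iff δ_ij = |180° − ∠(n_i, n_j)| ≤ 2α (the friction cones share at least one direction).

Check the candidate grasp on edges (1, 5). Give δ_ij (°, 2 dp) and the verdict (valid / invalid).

α = atan 0.5 = 26.57°;  2α = 53.13°
edge 1: e_1 = (+1.09, -4.68);  n_1 = (-0.9739, -0.2268)
edge 5: e_5 = (-1.10, +0.72);  n_5 = (+0.5477, +0.8367)
∠(n_1, n_5) = 136.32°
δ = |180° − 136.32°| = 43.68°
43.68° ≤ 2α = 53.13°  →  valid

δ = 43.68°, valid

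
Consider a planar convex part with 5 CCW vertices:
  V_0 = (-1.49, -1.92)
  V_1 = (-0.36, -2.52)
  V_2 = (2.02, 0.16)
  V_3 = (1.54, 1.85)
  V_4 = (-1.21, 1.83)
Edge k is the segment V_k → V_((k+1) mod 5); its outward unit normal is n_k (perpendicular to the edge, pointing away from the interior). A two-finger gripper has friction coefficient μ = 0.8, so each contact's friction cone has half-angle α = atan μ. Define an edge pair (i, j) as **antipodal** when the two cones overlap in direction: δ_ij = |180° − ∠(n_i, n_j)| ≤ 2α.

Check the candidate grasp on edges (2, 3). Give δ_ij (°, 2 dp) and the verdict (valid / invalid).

δ = 105.44°, invalid

α = atan 0.8 = 38.66°;  2α = 77.32°
edge 2: e_2 = (-0.48, +1.69);  n_2 = (+0.9620, +0.2732)
edge 3: e_3 = (-2.75, -0.02);  n_3 = (-0.0073, +1.0000)
∠(n_2, n_3) = 74.56°
δ = |180° − 74.56°| = 105.44°
105.44° > 2α = 77.32°  →  invalid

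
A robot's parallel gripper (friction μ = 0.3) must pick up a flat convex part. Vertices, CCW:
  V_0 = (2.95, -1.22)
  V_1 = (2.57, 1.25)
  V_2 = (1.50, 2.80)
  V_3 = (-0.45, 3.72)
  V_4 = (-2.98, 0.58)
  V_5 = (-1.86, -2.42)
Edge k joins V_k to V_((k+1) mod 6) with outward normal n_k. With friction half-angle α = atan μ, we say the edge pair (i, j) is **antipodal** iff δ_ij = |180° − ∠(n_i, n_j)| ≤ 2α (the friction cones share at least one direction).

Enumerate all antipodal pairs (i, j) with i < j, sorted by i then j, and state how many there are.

count = 2; pairs: (0,4), (1,4)

α = atan 0.3 = 16.70°;  2α = 33.40°
n_0 = (+0.9884, +0.1521)
n_1 = (+0.8230, +0.5681)
n_2 = (+0.4267, +0.9044)
n_3 = (-0.7787, +0.6274)
n_4 = (-0.9368, -0.3498)
n_5 = (+0.2421, -0.9703)
  (0,1): δ = 154.13°  ·
  (0,2): δ = 124.00°  ·
  (0,3): δ = 47.61°  ·
  (0,4): δ = 11.73°  ✓
  (0,5): δ = 95.26°  ·
  (1,2): δ = 149.88°  ·
  (1,3): δ = 73.48°  ·
  (1,4): δ = 14.15°  ✓
  (1,5): δ = 69.39°  ·
  (2,3): δ = 103.60°  ·
  (2,4): δ = 44.27°  ·
  (2,5): δ = 39.27°  ·
  (3,4): δ = 120.67°  ·
  (3,5): δ = 37.13°  ·
  (4,5): δ = 96.46°  ·
antipodal pairs: 2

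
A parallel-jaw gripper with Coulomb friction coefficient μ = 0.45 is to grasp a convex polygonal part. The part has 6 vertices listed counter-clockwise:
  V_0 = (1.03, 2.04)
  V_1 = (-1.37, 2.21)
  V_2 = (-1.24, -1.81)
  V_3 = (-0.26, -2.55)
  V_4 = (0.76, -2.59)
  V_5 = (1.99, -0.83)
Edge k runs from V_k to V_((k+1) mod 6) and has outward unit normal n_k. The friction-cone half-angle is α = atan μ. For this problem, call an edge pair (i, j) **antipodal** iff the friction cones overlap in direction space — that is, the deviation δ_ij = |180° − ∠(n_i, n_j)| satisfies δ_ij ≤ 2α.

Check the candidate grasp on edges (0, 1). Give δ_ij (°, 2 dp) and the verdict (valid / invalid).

δ = 84.10°, invalid

α = atan 0.45 = 24.23°;  2α = 48.46°
edge 0: e_0 = (-2.40, +0.17);  n_0 = (+0.0707, +0.9975)
edge 1: e_1 = (+0.13, -4.02);  n_1 = (-0.9995, -0.0323)
∠(n_0, n_1) = 95.90°
δ = |180° − 95.90°| = 84.10°
84.10° > 2α = 48.46°  →  invalid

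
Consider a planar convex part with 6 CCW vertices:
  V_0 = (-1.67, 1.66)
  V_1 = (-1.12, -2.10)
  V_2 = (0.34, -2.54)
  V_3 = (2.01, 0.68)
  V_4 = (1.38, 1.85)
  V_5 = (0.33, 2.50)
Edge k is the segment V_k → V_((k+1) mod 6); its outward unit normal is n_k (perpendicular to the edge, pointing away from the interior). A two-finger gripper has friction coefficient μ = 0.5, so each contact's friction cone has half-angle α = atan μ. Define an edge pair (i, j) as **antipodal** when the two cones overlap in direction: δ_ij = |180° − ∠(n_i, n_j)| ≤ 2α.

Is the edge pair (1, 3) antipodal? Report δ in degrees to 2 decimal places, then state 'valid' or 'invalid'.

δ = 44.93°, valid

α = atan 0.5 = 26.57°;  2α = 53.13°
edge 1: e_1 = (+1.46, -0.44);  n_1 = (-0.2886, -0.9575)
edge 3: e_3 = (-0.63, +1.17);  n_3 = (+0.8805, +0.4741)
∠(n_1, n_3) = 135.07°
δ = |180° − 135.07°| = 44.93°
44.93° ≤ 2α = 53.13°  →  valid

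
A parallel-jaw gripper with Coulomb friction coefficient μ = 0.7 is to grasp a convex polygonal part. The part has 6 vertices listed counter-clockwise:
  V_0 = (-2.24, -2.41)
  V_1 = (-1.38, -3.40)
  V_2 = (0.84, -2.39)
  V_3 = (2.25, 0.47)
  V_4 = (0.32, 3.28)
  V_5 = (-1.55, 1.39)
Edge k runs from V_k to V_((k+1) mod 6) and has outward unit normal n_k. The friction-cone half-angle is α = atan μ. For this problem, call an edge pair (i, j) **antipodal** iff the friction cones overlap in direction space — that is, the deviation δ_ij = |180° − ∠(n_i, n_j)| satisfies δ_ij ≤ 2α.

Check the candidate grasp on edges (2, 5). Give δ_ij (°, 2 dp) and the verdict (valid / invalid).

δ = 15.95°, valid

α = atan 0.7 = 34.99°;  2α = 69.98°
edge 2: e_2 = (+1.41, +2.86);  n_2 = (+0.8969, -0.4422)
edge 5: e_5 = (-0.69, -3.80);  n_5 = (-0.9839, +0.1787)
∠(n_2, n_5) = 164.05°
δ = |180° − 164.05°| = 15.95°
15.95° ≤ 2α = 69.98°  →  valid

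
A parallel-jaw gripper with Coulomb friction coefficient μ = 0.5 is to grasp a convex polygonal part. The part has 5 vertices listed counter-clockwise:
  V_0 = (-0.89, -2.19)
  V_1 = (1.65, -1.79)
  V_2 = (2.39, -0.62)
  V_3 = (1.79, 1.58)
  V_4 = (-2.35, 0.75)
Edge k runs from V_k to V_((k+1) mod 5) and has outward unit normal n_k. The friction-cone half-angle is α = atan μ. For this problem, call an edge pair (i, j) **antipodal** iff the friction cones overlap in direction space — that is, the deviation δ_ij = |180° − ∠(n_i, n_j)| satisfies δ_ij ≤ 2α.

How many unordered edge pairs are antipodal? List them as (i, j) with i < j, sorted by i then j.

count = 3; pairs: (0,3), (1,3), (2,4)

α = atan 0.5 = 26.57°;  2α = 53.13°
n_0 = (+0.1556, -0.9878)
n_1 = (+0.8451, -0.5345)
n_2 = (+0.9648, +0.2631)
n_3 = (-0.1966, +0.9805)
n_4 = (-0.8956, -0.4448)
  (0,1): δ = 131.26°  ·
  (0,2): δ = 83.69°  ·
  (0,3): δ = 2.39°  ✓
  (0,4): δ = 107.46°  ·
  (1,2): δ = 132.43°  ·
  (1,3): δ = 46.35°  ✓
  (1,4): δ = 58.72°  ·
  (2,3): δ = 93.92°  ·
  (2,4): δ = 11.15°  ✓
  (3,4): δ = 74.93°  ·
antipodal pairs: 3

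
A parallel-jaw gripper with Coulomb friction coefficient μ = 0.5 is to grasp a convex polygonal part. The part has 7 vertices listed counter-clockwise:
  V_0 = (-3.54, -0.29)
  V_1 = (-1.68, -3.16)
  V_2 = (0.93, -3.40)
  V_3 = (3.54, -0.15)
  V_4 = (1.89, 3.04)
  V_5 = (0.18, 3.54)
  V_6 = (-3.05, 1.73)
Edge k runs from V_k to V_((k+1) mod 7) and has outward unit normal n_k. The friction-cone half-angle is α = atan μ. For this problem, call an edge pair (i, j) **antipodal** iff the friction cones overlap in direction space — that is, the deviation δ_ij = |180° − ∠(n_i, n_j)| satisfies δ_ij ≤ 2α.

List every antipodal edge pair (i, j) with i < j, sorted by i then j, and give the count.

count = 7; pairs: (0,3), (0,4), (1,4), (1,5), (2,5), (2,6), (3,6)

α = atan 0.5 = 26.57°;  2α = 53.13°
n_0 = (-0.8392, -0.5439)
n_1 = (-0.0916, -0.9958)
n_2 = (+0.7797, -0.6262)
n_3 = (+0.8882, +0.4594)
n_4 = (+0.2806, +0.9598)
n_5 = (-0.4889, +0.8724)
n_6 = (-0.9718, +0.2357)
  (0,1): δ = 128.20°  ·
  (0,2): δ = 71.71°  ·
  (0,3): δ = 5.60°  ✓
  (0,4): δ = 40.75°  ✓
  (0,5): δ = 86.32°  ·
  (0,6): δ = 133.42°  ·
  (1,2): δ = 123.51°  ·
  (1,3): δ = 57.40°  ·
  (1,4): δ = 11.04°  ✓
  (1,5): δ = 34.52°  ✓
  (1,6): δ = 81.62°  ·
  (2,3): δ = 113.88°  ·
  (2,4): δ = 67.53°  ·
  (2,5): δ = 21.97°  ✓
  (2,6): δ = 25.13°  ✓
  (3,4): δ = 133.65°  ·
  (3,5): δ = 88.08°  ·
  (3,6): δ = 40.98°  ✓
  (4,5): δ = 134.44°  ·
  (4,6): δ = 87.34°  ·
  (5,6): δ = 132.90°  ·
antipodal pairs: 7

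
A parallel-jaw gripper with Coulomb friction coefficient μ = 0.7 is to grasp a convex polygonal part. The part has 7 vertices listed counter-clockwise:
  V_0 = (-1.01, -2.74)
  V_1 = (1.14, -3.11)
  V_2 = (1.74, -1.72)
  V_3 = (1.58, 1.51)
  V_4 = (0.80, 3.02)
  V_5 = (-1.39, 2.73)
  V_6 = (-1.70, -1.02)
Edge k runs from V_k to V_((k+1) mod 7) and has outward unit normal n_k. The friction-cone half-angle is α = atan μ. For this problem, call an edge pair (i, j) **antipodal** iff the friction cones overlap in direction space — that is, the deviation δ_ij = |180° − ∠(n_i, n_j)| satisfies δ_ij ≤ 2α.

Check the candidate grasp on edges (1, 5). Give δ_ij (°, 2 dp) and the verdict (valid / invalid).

δ = 18.62°, valid

α = atan 0.7 = 34.99°;  2α = 69.98°
edge 1: e_1 = (+0.60, +1.39);  n_1 = (+0.9181, -0.3963)
edge 5: e_5 = (-0.31, -3.75);  n_5 = (-0.9966, +0.0824)
∠(n_1, n_5) = 161.38°
δ = |180° − 161.38°| = 18.62°
18.62° ≤ 2α = 69.98°  →  valid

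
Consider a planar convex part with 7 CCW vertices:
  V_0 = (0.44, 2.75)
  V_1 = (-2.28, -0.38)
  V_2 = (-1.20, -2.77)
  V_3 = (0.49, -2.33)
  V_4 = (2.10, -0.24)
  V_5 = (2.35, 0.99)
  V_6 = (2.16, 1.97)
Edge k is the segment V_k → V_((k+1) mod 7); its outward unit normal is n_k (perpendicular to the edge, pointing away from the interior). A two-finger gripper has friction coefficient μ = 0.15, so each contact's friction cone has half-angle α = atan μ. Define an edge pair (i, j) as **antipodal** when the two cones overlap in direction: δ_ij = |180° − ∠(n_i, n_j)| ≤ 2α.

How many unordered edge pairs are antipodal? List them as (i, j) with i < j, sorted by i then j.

count = 2; pairs: (0,3), (1,5)

α = atan 0.15 = 8.53°;  2α = 17.06°
n_0 = (-0.7548, +0.6559)
n_1 = (-0.9113, -0.4118)
n_2 = (+0.2520, -0.9677)
n_3 = (+0.7922, -0.6103)
n_4 = (+0.9800, -0.1992)
n_5 = (+0.9817, +0.1903)
n_6 = (+0.4130, +0.9107)
  (0,1): δ = 114.69°  ·
  (0,2): δ = 34.42°  ·
  (0,3): δ = 3.38°  ✓
  (0,4): δ = 29.50°  ·
  (0,5): δ = 51.96°  ·
  (0,6): δ = 106.60°  ·
  (1,2): δ = 99.72°  ·
  (1,3): δ = 61.93°  ·
  (1,4): δ = 35.81°  ·
  (1,5): δ = 13.35°  ✓
  (1,6): δ = 41.29°  ·
  (2,3): δ = 142.20°  ·
  (2,4): δ = 116.08°  ·
  (2,5): δ = 93.62°  ·
  (2,6): δ = 38.99°  ·
  (3,4): δ = 153.88°  ·
  (3,5): δ = 131.42°  ·
  (3,6): δ = 76.79°  ·
  (4,5): δ = 157.54°  ·
  (4,6): δ = 102.90°  ·
  (5,6): δ = 125.37°  ·
antipodal pairs: 2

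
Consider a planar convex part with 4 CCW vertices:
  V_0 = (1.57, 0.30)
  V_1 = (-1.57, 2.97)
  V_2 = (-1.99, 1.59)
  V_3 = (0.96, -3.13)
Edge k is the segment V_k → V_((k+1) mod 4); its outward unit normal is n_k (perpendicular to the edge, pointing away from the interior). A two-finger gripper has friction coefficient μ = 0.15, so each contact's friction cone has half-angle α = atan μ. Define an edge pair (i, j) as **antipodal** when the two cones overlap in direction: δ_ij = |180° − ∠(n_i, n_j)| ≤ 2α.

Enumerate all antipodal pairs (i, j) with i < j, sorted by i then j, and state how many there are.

count = 1; pairs: (1,3)

α = atan 0.15 = 8.53°;  2α = 17.06°
n_0 = (+0.6478, +0.7618)
n_1 = (-0.9567, +0.2912)
n_2 = (-0.8480, -0.5300)
n_3 = (+0.9846, -0.1751)
  (0,1): δ = 66.55°  ·
  (0,2): δ = 17.62°  ·
  (0,3): δ = 120.29°  ·
  (1,2): δ = 131.07°  ·
  (1,3): δ = 6.84°  ✓
  (2,3): δ = 42.09°  ·
antipodal pairs: 1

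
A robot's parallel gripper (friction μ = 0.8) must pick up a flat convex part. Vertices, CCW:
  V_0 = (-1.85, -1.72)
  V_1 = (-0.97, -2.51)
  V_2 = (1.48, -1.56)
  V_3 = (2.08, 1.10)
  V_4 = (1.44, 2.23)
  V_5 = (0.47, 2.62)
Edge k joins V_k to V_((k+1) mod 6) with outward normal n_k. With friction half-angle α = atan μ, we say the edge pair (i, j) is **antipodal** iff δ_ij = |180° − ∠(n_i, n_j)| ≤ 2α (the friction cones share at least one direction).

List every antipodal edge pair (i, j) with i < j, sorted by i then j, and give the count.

count = 7; pairs: (0,2), (0,3), (0,4), (1,4), (1,5), (2,5), (3,5)

α = atan 0.8 = 38.66°;  2α = 77.32°
n_0 = (-0.6680, -0.7441)
n_1 = (+0.3615, -0.9324)
n_2 = (+0.9755, -0.2200)
n_3 = (+0.8701, +0.4928)
n_4 = (+0.3730, +0.9278)
n_5 = (-0.8819, +0.4714)
  (0,1): δ = 116.89°  ·
  (0,2): δ = 60.80°  ✓
  (0,3): δ = 18.56°  ✓
  (0,4): δ = 20.01°  ✓
  (0,5): δ = 103.79°  ·
  (1,2): δ = 123.91°  ·
  (1,3): δ = 81.67°  ·
  (1,4): δ = 43.10°  ✓
  (1,5): δ = 40.68°  ✓
  (2,3): δ = 137.76°  ·
  (2,4): δ = 99.19°  ·
  (2,5): δ = 15.42°  ✓
  (3,4): δ = 141.43°  ·
  (3,5): δ = 57.65°  ✓
  (4,5): δ = 96.22°  ·
antipodal pairs: 7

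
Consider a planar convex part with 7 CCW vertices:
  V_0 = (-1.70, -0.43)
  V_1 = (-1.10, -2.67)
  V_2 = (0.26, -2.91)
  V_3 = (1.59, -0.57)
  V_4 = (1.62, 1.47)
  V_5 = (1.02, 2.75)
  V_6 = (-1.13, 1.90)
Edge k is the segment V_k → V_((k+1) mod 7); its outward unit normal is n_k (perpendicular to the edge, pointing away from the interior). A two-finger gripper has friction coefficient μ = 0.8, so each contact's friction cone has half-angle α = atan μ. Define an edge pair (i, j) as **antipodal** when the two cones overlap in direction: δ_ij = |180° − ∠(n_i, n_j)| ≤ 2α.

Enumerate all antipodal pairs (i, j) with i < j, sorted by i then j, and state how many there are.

α = atan 0.8 = 38.66°;  2α = 77.32°
n_0 = (-0.9659, -0.2587)
n_1 = (-0.1738, -0.9848)
n_2 = (+0.8694, -0.4941)
n_3 = (+0.9999, -0.0147)
n_4 = (+0.9055, +0.4244)
n_5 = (-0.3677, +0.9300)
n_6 = (-0.9714, +0.2376)
  (0,1): δ = 115.00°  ·
  (0,2): δ = 44.61°  ✓
  (0,3): δ = 15.84°  ✓
  (0,4): δ = 10.12°  ✓
  (0,5): δ = 96.58°  ·
  (0,6): δ = 151.26°  ·
  (1,2): δ = 109.60°  ·
  (1,3): δ = 80.83°  ·
  (1,4): δ = 54.88°  ✓
  (1,5): δ = 31.58°  ✓
  (1,6): δ = 86.26°  ·
  (2,3): δ = 151.23°  ·
  (2,4): δ = 125.27°  ·
  (2,5): δ = 38.82°  ✓
  (2,6): δ = 15.87°  ✓
  (3,4): δ = 154.04°  ·
  (3,5): δ = 67.59°  ✓
  (3,6): δ = 12.90°  ✓
  (4,5): δ = 93.54°  ·
  (4,6): δ = 38.86°  ✓
  (5,6): δ = 125.32°  ·
antipodal pairs: 10

count = 10; pairs: (0,2), (0,3), (0,4), (1,4), (1,5), (2,5), (2,6), (3,5), (3,6), (4,6)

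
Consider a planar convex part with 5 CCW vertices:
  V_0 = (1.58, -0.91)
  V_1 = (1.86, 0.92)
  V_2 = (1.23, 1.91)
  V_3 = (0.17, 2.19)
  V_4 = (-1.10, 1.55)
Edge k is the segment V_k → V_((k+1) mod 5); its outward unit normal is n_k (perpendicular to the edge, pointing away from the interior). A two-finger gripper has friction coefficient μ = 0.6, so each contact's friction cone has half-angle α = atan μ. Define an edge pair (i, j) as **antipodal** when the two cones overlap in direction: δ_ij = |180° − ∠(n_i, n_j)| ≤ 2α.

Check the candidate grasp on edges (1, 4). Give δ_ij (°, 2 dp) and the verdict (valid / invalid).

α = atan 0.6 = 30.96°;  2α = 61.93°
edge 1: e_1 = (-0.63, +0.99);  n_1 = (+0.8437, +0.5369)
edge 4: e_4 = (+2.68, -2.46);  n_4 = (-0.6762, -0.7367)
∠(n_1, n_4) = 165.02°
δ = |180° − 165.02°| = 14.98°
14.98° ≤ 2α = 61.93°  →  valid

δ = 14.98°, valid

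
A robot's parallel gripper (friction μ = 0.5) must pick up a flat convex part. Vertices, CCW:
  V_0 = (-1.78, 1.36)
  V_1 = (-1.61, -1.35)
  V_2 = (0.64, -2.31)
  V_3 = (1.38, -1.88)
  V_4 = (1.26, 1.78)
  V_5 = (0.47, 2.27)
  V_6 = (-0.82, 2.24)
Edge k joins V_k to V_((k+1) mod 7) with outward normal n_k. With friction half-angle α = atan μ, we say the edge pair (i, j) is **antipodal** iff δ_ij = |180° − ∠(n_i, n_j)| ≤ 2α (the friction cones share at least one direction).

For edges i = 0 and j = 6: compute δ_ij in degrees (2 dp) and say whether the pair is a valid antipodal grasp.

δ = 128.92°, invalid

α = atan 0.5 = 26.57°;  2α = 53.13°
edge 0: e_0 = (+0.17, -2.71);  n_0 = (-0.9980, -0.0626)
edge 6: e_6 = (-0.96, -0.88);  n_6 = (-0.6757, +0.7372)
∠(n_0, n_6) = 51.08°
δ = |180° − 51.08°| = 128.92°
128.92° > 2α = 53.13°  →  invalid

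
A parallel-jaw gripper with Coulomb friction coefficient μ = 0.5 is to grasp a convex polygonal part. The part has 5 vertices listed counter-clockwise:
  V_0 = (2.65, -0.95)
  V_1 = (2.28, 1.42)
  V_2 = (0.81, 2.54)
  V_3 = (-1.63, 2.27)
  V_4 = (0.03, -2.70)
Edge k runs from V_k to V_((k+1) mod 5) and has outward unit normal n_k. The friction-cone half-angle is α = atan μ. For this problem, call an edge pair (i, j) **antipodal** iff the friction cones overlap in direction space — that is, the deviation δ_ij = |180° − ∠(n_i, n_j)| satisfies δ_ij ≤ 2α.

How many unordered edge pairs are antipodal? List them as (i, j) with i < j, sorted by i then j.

count = 3; pairs: (0,3), (1,3), (2,4)

α = atan 0.5 = 26.57°;  2α = 53.13°
n_0 = (+0.9880, +0.1542)
n_1 = (+0.6060, +0.7954)
n_2 = (-0.1100, +0.9939)
n_3 = (-0.9485, -0.3168)
n_4 = (+0.5554, -0.8316)
  (0,1): δ = 136.18°  ·
  (0,2): δ = 92.56°  ·
  (0,3): δ = 9.60°  ✓
  (0,4): δ = 114.87°  ·
  (1,2): δ = 136.38°  ·
  (1,3): δ = 34.23°  ✓
  (1,4): δ = 71.04°  ·
  (2,3): δ = 77.84°  ·
  (2,4): δ = 27.43°  ✓
  (3,4): δ = 74.73°  ·
antipodal pairs: 3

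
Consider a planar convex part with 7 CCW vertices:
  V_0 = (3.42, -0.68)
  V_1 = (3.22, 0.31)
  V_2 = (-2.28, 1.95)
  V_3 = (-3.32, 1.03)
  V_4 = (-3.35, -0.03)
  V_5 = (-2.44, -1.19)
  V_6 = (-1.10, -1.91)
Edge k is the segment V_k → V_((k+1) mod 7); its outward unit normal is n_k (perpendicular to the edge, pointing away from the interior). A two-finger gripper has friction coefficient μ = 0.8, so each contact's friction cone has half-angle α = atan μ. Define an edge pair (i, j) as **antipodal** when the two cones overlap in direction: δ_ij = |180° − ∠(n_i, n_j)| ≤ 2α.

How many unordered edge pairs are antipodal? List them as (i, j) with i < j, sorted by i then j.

α = atan 0.8 = 38.66°;  2α = 77.32°
n_0 = (+0.9802, +0.1980)
n_1 = (+0.2857, +0.9583)
n_2 = (-0.6626, +0.7490)
n_3 = (-0.9996, +0.0283)
n_4 = (-0.7868, -0.6172)
n_5 = (-0.4733, -0.8809)
n_6 = (+0.2626, -0.9649)
  (0,1): δ = 118.02°  ·
  (0,2): δ = 59.92°  ✓
  (0,3): δ = 13.04°  ✓
  (0,4): δ = 26.69°  ✓
  (0,5): δ = 50.33°  ✓
  (0,6): δ = 93.80°  ·
  (1,2): δ = 121.90°  ·
  (1,3): δ = 75.02°  ✓
  (1,4): δ = 35.28°  ✓
  (1,5): δ = 11.65°  ✓
  (1,6): δ = 31.83°  ✓
  (2,3): δ = 133.12°  ·
  (2,4): δ = 93.38°  ·
  (2,5): δ = 69.75°  ✓
  (2,6): δ = 26.27°  ✓
  (3,4): δ = 140.27°  ·
  (3,5): δ = 116.63°  ·
  (3,6): δ = 73.16°  ✓
  (4,5): δ = 156.36°  ·
  (4,6): δ = 112.89°  ·
  (5,6): δ = 136.53°  ·
antipodal pairs: 11

count = 11; pairs: (0,2), (0,3), (0,4), (0,5), (1,3), (1,4), (1,5), (1,6), (2,5), (2,6), (3,6)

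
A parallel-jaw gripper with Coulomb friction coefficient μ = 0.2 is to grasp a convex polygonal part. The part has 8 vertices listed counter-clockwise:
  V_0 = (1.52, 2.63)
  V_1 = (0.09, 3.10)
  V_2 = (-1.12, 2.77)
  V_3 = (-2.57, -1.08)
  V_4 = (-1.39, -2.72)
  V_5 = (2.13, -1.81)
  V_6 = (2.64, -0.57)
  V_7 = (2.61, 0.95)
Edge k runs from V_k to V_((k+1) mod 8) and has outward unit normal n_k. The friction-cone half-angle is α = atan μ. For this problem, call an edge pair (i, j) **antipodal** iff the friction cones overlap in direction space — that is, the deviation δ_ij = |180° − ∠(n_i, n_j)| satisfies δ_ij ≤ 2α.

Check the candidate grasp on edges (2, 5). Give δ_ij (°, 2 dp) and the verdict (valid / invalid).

α = atan 0.2 = 11.31°;  2α = 22.62°
edge 2: e_2 = (-1.45, -3.85);  n_2 = (-0.9358, +0.3525)
edge 5: e_5 = (+0.51, +1.24);  n_5 = (+0.9248, -0.3804)
∠(n_2, n_5) = 178.28°
δ = |180° − 178.28°| = 1.72°
1.72° ≤ 2α = 22.62°  →  valid

δ = 1.72°, valid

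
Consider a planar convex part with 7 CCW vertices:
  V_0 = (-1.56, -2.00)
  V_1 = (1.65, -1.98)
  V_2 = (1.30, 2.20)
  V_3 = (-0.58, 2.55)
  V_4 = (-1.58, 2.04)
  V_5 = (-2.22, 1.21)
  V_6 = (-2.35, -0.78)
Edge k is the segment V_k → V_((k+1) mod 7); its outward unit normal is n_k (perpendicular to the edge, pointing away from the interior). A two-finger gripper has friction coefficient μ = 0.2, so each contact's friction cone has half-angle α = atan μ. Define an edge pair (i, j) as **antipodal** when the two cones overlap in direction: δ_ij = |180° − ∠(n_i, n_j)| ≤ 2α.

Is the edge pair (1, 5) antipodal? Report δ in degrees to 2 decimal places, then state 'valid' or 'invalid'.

δ = 8.52°, valid

α = atan 0.2 = 11.31°;  2α = 22.62°
edge 1: e_1 = (-0.35, +4.18);  n_1 = (+0.9965, +0.0834)
edge 5: e_5 = (-0.13, -1.99);  n_5 = (-0.9979, +0.0652)
∠(n_1, n_5) = 171.48°
δ = |180° − 171.48°| = 8.52°
8.52° ≤ 2α = 22.62°  →  valid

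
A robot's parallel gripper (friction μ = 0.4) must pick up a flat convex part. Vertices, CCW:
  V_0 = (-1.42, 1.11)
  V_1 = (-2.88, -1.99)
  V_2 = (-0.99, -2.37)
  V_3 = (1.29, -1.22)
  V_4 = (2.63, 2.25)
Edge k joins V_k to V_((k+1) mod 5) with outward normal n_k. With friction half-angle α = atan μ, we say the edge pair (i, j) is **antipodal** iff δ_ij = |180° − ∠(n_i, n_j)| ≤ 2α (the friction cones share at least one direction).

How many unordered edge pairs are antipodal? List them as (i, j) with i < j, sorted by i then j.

α = atan 0.4 = 21.80°;  2α = 43.60°
n_0 = (-0.9047, +0.4261)
n_1 = (-0.1971, -0.9804)
n_2 = (+0.4503, -0.8929)
n_3 = (+0.9329, -0.3602)
n_4 = (-0.2710, +0.9626)
  (0,1): δ = 76.15°  ·
  (0,2): δ = 38.02°  ✓
  (0,3): δ = 4.10°  ✓
  (0,4): δ = 130.94°  ·
  (1,2): δ = 141.87°  ·
  (1,3): δ = 99.75°  ·
  (1,4): δ = 27.09°  ✓
  (2,3): δ = 137.88°  ·
  (2,4): δ = 11.04°  ✓
  (3,4): δ = 53.16°  ·
antipodal pairs: 4

count = 4; pairs: (0,2), (0,3), (1,4), (2,4)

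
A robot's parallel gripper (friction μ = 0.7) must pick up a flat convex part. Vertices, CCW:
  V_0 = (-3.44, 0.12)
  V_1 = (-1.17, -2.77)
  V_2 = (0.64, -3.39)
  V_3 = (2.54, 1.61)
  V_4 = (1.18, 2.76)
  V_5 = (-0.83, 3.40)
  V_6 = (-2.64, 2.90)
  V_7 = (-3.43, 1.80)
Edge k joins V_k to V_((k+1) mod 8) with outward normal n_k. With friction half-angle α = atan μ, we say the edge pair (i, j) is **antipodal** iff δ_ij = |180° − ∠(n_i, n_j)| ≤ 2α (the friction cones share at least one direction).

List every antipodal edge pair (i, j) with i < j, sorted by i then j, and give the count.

α = atan 0.7 = 34.99°;  2α = 69.98°
n_0 = (-0.7864, -0.6177)
n_1 = (-0.3241, -0.9460)
n_2 = (+0.9348, -0.3552)
n_3 = (+0.6457, +0.7636)
n_4 = (+0.3034, +0.9529)
n_5 = (-0.2663, +0.9639)
n_6 = (-0.8122, +0.5833)
n_7 = (-1.0000, +0.0060)
  (0,1): δ = 147.06°  ·
  (0,2): δ = 58.96°  ✓
  (0,3): δ = 11.63°  ✓
  (0,4): δ = 34.19°  ✓
  (0,5): δ = 67.29°  ✓
  (0,6): δ = 106.17°  ·
  (0,7): δ = 141.51°  ·
  (1,2): δ = 91.90°  ·
  (1,3): δ = 21.31°  ✓
  (1,4): δ = 1.25°  ✓
  (1,5): δ = 34.35°  ✓
  (1,6): δ = 73.22°  ·
  (1,7): δ = 108.57°  ·
  (2,3): δ = 109.41°  ·
  (2,4): δ = 86.86°  ·
  (2,5): δ = 53.75°  ✓
  (2,6): δ = 14.88°  ✓
  (2,7): δ = 20.47°  ✓
  (3,4): δ = 157.44°  ·
  (3,5): δ = 124.34°  ·
  (3,6): δ = 85.47°  ·
  (3,7): δ = 50.12°  ✓
  (4,5): δ = 146.90°  ·
  (4,6): δ = 108.02°  ·
  (4,7): δ = 72.68°  ·
  (5,6): δ = 141.13°  ·
  (5,7): δ = 105.78°  ·
  (6,7): δ = 144.66°  ·
antipodal pairs: 11

count = 11; pairs: (0,2), (0,3), (0,4), (0,5), (1,3), (1,4), (1,5), (2,5), (2,6), (2,7), (3,7)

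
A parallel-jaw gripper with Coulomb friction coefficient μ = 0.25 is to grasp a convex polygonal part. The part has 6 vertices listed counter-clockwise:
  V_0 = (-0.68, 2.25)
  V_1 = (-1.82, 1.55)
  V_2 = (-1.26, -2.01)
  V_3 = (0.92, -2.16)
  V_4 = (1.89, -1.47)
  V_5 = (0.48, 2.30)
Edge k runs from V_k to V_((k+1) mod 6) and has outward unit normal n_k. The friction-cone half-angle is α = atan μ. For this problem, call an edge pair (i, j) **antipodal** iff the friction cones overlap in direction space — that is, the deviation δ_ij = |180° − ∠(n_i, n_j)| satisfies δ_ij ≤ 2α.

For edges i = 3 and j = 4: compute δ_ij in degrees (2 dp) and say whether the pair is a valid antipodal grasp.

δ = 104.92°, invalid

α = atan 0.25 = 14.04°;  2α = 28.07°
edge 3: e_3 = (+0.97, +0.69);  n_3 = (+0.5796, -0.8149)
edge 4: e_4 = (-1.41, +3.77);  n_4 = (+0.9366, +0.3503)
∠(n_3, n_4) = 75.08°
δ = |180° − 75.08°| = 104.92°
104.92° > 2α = 28.07°  →  invalid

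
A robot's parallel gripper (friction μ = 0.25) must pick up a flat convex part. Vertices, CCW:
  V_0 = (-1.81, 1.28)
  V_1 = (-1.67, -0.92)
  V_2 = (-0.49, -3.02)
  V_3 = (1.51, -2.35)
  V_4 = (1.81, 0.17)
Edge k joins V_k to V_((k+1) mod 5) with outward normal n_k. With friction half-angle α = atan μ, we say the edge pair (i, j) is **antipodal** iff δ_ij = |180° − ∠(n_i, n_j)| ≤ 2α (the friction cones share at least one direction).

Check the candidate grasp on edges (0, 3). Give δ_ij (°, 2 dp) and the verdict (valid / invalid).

δ = 10.43°, valid

α = atan 0.25 = 14.04°;  2α = 28.07°
edge 0: e_0 = (+0.14, -2.20);  n_0 = (-0.9980, -0.0635)
edge 3: e_3 = (+0.30, +2.52);  n_3 = (+0.9930, -0.1182)
∠(n_0, n_3) = 169.57°
δ = |180° − 169.57°| = 10.43°
10.43° ≤ 2α = 28.07°  →  valid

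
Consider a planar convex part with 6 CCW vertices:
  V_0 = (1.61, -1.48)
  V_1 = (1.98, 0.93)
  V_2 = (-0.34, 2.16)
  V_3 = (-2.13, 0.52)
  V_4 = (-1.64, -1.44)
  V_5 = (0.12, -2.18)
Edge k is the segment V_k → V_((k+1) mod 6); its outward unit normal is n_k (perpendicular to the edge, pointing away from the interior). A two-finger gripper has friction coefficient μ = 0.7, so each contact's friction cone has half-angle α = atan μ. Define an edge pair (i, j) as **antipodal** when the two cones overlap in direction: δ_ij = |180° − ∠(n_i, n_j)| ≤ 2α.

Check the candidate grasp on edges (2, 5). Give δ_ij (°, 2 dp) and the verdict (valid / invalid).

δ = 17.33°, valid

α = atan 0.7 = 34.99°;  2α = 69.98°
edge 2: e_2 = (-1.79, -1.64);  n_2 = (-0.6755, +0.7373)
edge 5: e_5 = (+1.49, +0.70);  n_5 = (+0.4252, -0.9051)
∠(n_2, n_5) = 162.67°
δ = |180° − 162.67°| = 17.33°
17.33° ≤ 2α = 69.98°  →  valid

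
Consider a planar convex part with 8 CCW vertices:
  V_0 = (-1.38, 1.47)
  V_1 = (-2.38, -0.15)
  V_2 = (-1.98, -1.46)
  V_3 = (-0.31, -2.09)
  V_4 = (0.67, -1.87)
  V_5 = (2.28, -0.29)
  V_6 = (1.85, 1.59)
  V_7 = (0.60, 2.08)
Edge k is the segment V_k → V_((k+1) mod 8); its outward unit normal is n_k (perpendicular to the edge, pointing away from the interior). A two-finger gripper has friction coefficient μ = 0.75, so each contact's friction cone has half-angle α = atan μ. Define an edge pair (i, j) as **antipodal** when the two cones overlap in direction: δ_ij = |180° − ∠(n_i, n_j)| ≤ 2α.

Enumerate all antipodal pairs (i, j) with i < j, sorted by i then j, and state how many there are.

count = 13; pairs: (0,3), (0,4), (0,5), (1,4), (1,5), (1,6), (2,5), (2,6), (2,7), (3,6), (3,7), (4,6), (4,7)

α = atan 0.75 = 36.87°;  2α = 73.74°
n_0 = (-0.8509, +0.5253)
n_1 = (-0.9564, -0.2920)
n_2 = (-0.3530, -0.9356)
n_3 = (+0.2190, -0.9757)
n_4 = (+0.7004, -0.7137)
n_5 = (+0.9748, +0.2230)
n_6 = (+0.3650, +0.9310)
n_7 = (-0.2944, +0.9557)
  (0,1): δ = 131.33°  ·
  (0,2): δ = 78.98°  ·
  (0,3): δ = 45.66°  ✓
  (0,4): δ = 13.85°  ✓
  (0,5): δ = 44.57°  ✓
  (0,6): δ = 100.28°  ·
  (0,7): δ = 138.81°  ·
  (1,2): δ = 127.65°  ·
  (1,3): δ = 94.33°  ·
  (1,4): δ = 62.52°  ✓
  (1,5): δ = 4.10°  ✓
  (1,6): δ = 51.62°  ✓
  (1,7): δ = 90.14°  ·
  (2,3): δ = 146.68°  ·
  (2,4): δ = 114.87°  ·
  (2,5): δ = 56.45°  ✓
  (2,6): δ = 0.74°  ✓
  (2,7): δ = 37.79°  ✓
  (3,4): δ = 148.19°  ·
  (3,5): δ = 89.77°  ·
  (3,6): δ = 34.06°  ✓
  (3,7): δ = 4.47°  ✓
  (4,5): δ = 121.58°  ·
  (4,6): δ = 65.87°  ✓
  (4,7): δ = 27.34°  ✓
  (5,6): δ = 124.29°  ·
  (5,7): δ = 85.76°  ·
  (6,7): δ = 141.47°  ·
antipodal pairs: 13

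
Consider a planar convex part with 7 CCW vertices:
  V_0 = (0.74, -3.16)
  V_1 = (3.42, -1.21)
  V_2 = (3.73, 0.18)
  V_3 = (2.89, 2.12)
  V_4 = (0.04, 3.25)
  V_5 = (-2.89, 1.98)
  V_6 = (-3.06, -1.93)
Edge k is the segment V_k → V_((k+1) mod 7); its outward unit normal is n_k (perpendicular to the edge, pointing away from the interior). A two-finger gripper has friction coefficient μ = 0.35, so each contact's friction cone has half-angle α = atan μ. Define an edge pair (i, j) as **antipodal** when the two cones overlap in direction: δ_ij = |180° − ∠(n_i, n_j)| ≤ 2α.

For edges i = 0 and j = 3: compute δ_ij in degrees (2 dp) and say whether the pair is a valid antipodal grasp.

α = atan 0.35 = 19.29°;  2α = 38.58°
edge 0: e_0 = (+2.68, +1.95);  n_0 = (+0.5884, -0.8086)
edge 3: e_3 = (-2.85, +1.13);  n_3 = (+0.3686, +0.9296)
∠(n_0, n_3) = 122.33°
δ = |180° − 122.33°| = 57.67°
57.67° > 2α = 38.58°  →  invalid

δ = 57.67°, invalid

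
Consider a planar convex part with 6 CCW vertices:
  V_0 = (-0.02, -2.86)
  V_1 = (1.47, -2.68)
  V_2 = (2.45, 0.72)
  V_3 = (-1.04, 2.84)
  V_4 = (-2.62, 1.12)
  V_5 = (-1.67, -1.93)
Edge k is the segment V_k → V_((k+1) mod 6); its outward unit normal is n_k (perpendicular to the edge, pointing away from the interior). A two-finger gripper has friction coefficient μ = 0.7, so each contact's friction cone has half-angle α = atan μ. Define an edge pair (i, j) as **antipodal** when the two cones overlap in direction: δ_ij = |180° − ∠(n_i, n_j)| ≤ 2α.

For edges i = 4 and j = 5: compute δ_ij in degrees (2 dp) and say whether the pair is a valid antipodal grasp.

δ = 136.71°, invalid

α = atan 0.7 = 34.99°;  2α = 69.98°
edge 4: e_4 = (+0.95, -3.05);  n_4 = (-0.9548, -0.2974)
edge 5: e_5 = (+1.65, -0.93);  n_5 = (-0.4910, -0.8712)
∠(n_4, n_5) = 43.29°
δ = |180° − 43.29°| = 136.71°
136.71° > 2α = 69.98°  →  invalid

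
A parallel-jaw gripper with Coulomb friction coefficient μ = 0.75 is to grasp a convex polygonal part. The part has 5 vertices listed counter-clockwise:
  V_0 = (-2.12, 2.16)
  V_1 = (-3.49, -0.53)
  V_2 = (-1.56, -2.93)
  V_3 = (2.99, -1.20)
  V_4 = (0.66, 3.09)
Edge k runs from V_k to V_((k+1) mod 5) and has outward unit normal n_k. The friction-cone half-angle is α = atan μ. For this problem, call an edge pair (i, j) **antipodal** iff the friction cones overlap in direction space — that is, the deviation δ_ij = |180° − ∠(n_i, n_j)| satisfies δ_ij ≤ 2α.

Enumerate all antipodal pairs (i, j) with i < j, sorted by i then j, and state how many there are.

α = atan 0.75 = 36.87°;  2α = 73.74°
n_0 = (-0.8911, +0.4538)
n_1 = (-0.7793, -0.6267)
n_2 = (+0.3554, -0.9347)
n_3 = (+0.8788, +0.4773)
n_4 = (-0.3173, +0.9483)
  (0,1): δ = 114.21°  ·
  (0,2): δ = 42.19°  ✓
  (0,3): δ = 55.50°  ✓
  (0,4): δ = 135.49°  ·
  (1,2): δ = 107.99°  ·
  (1,3): δ = 10.30°  ✓
  (1,4): δ = 69.69°  ✓
  (2,3): δ = 82.31°  ·
  (2,4): δ = 2.32°  ✓
  (3,4): δ = 100.01°  ·
antipodal pairs: 5

count = 5; pairs: (0,2), (0,3), (1,3), (1,4), (2,4)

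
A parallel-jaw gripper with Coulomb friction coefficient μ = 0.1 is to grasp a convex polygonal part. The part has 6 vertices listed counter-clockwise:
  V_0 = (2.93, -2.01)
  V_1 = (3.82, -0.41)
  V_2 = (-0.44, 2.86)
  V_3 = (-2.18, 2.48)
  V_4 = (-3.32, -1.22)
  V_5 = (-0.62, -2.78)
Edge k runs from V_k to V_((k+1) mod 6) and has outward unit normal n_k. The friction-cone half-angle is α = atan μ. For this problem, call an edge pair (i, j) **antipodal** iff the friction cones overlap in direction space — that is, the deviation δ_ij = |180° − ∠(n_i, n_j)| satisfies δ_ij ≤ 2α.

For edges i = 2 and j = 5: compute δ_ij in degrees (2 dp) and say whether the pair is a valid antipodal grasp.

δ = 0.08°, valid

α = atan 0.1 = 5.71°;  2α = 11.42°
edge 2: e_2 = (-1.74, -0.38);  n_2 = (-0.2134, +0.9770)
edge 5: e_5 = (+3.55, +0.77);  n_5 = (+0.2120, -0.9773)
∠(n_2, n_5) = 179.92°
δ = |180° − 179.92°| = 0.08°
0.08° ≤ 2α = 11.42°  →  valid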